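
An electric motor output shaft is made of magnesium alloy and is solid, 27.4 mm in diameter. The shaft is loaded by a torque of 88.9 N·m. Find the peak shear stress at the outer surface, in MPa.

22.0 MPa

J = πd⁴/32 = π(0.0274)⁴/32 = 5.534×10^-8 m⁴.
τ_max = T·r/J = 88.90 × 0.0137 / 5.534×10^-8 = 2.201×10^7 Pa.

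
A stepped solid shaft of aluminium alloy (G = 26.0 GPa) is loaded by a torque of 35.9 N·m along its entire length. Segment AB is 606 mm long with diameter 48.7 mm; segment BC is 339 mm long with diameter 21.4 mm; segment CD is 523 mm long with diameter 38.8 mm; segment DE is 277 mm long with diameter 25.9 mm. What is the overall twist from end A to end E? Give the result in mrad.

36.2 mrad

J_AB = π(0.0487)⁴/32 = 5.52×10^-7 m⁴; J_BC = π(0.0214)⁴/32 = 2.06×10^-8 m⁴; J_CD = π(0.0388)⁴/32 = 2.22×10^-7 m⁴; J_DE = π(0.0259)⁴/32 = 4.42×10^-8 m⁴.
θ = (T/G)·Σ L_i/J_i = (35.90/26.0×10⁹)·(0.606/5.52×10^-7 + 0.339/2.06×10^-8 + 0.523/2.22×10^-7 + 0.277/4.42×10^-8) = 0.03615 rad.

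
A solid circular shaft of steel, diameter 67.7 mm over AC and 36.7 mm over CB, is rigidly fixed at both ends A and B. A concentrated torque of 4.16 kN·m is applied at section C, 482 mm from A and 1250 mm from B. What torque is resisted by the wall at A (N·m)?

4030 N·m

Compatibility: T_A·a/J_AC = T_B·b/J_CB with T_A + T_B = T₀.
J_AC = 2.06×10^-6 m⁴, J_CB = 1.78×10^-7 m⁴, so T_A = T₀·(J_AC/a)/((J_AC/a)+(J_CB/b)) = 4026 N·m, T_B = 134.1 N·m.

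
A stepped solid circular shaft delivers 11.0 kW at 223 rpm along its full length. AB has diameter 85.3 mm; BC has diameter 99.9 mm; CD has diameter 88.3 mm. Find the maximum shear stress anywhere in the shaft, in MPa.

ω = 2π·223/60 = 23.35 rad/s, so T = P/ω = 11.0×10³ / 23.35 = 471.0 N·m.
Under the same torque, τ_max = 16T/(πd³) is largest where d is smallest — segment AB (d = 85.3 mm).
τ_max = 16·471.0/(π·(0.0853)³) = 3.865×10^6 Pa.

3.87 MPa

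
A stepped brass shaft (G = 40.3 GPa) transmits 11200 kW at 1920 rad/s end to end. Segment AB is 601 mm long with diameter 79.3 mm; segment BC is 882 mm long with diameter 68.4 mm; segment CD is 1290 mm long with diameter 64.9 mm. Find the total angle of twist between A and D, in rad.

ω = 1920 rad/s, so T = P/ω = 11200×10³ / 1920 = 5833 N·m.
J_AB = π(0.0793)⁴/32 = 3.88×10^-6 m⁴; J_BC = π(0.0684)⁴/32 = 2.15×10^-6 m⁴; J_CD = π(0.0649)⁴/32 = 1.74×10^-6 m⁴.
θ = (T/G)·Σ L_i/J_i = (5833/40.3×10⁹)·(0.601/3.88×10^-6 + 0.882/2.15×10^-6 + 1.29/1.74×10^-6) = 0.1890 rad.

0.189 rad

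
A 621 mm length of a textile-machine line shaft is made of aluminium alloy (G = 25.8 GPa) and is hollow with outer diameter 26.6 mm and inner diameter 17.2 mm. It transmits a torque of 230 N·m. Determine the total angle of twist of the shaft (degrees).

7.82°

J = π(d_o⁴ − d_i⁴)/32 = π(0.0266⁴ − 0.0172⁴)/32 = 4.056×10^-8 m⁴.
θ = T·L/(G·J) = 230.0 × 0.621 / (25.8×10⁹ × 4.056×10^-8) = 0.1365 rad.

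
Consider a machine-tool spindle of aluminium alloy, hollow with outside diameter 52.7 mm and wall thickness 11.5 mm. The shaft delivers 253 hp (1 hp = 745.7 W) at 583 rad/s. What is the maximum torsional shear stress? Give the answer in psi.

1820 psi

ω = 583 rad/s, so T = P/ω = 253×745.7 / 583.0 = 323.6 N·m.
J = π(d_o⁴ − d_i⁴)/32 = π(0.0527⁴ − 0.0297⁴)/32 = 6.809×10^-7 m⁴.
τ_max = T·r/J = 323.6 × 0.0264 / 6.809×10^-7 = 1.252×10^7 Pa.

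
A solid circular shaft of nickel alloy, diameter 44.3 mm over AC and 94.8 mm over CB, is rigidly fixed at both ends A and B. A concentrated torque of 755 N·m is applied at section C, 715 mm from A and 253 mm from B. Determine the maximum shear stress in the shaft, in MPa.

Compatibility: T_A·a/J_AC = T_B·b/J_CB with T_A + T_B = T₀.
J_AC = 3.78×10^-7 m⁴, J_CB = 7.93×10^-6 m⁴, so T_A = T₀·(J_AC/a)/((J_AC/a)+(J_CB/b)) = 12.53 N·m, T_B = 742.5 N·m.
τ in each portion: τ_AC = 7.34×10^5 Pa, τ_CB = 4.44×10^6 Pa; maximum is in CB.
τ_max = T_CB·r/J = 742.5·0.0474/7.93×10^-6 = 4.438×10^6 Pa.

4.44 MPa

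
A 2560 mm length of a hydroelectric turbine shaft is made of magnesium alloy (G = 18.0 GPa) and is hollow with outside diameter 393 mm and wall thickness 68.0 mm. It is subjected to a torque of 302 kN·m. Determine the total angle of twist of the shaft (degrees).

J = π(d_o⁴ − d_i⁴)/32 = π(0.393⁴ − 0.257⁴)/32 = 1.914×10^-3 m⁴.
θ = T·L/(G·J) = 302000 × 2.56 / (18.0×10⁹ × 1.914×10^-3) = 0.02244 rad.

1.29°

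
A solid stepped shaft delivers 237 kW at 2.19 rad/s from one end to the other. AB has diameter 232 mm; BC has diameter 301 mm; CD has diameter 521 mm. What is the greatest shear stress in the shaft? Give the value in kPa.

ω = 2.19 rad/s, so T = P/ω = 237×10³ / 2.190 = 108200 N·m.
Under the same torque, τ_max = 16T/(πd³) is largest where d is smallest — segment AB (d = 232 mm).
τ_max = 16·108200/(π·(0.232)³) = 4.414×10^7 Pa.

44100 kPa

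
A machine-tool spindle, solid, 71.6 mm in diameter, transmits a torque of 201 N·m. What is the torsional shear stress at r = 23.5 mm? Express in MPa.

1.83 MPa

J = πd⁴/32 = π(0.0716)⁴/32 = 2.580×10^-6 m⁴.
Shear stress varies linearly with radius: τ = T·r/J = 201.0 × 0.0235 / 2.580×10^-6 = 1.831×10^6 Pa.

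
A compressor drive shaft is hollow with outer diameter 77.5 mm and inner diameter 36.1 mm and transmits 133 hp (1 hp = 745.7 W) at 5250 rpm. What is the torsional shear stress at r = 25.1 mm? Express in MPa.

ω = 2π·5250/60 = 549.8 rad/s, so T = P/ω = 133×745.7 / 549.8 = 180.4 N·m.
J = π(d_o⁴ − d_i⁴)/32 = π(0.0775⁴ − 0.0361⁴)/32 = 3.375×10^-6 m⁴.
Shear stress varies linearly with radius: τ = T·r/J = 180.4 × 0.0251 / 3.375×10^-6 = 1.342×10^6 Pa.

1.34 MPa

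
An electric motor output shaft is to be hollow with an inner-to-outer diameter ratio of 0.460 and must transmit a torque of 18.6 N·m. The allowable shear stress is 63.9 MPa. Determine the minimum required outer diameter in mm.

For a hollow shaft with d_i/d_o = 0.460: τ_max = 16T/(π d_o³ (1−k⁴)), so d_o = [16T/(π τ_allow (1−k⁴))]^(1/3) = [16·18.60/(π·6.39×10^7·0.9552)]^(1/3) = 0.01158 m.

11.6 mm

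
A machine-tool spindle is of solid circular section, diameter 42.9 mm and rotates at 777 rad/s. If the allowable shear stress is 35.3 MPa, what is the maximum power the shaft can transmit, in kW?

J = πd⁴/32 = π(0.0429)⁴/32 = 3.325×10^-7 m⁴.
T_max = τ_allow·J/r = 3.53×10^7 × 3.325×10^-7 / 0.0215 = 547.2 N·m.
ω = 777 rad/s, so P_max = T_max·ω = 4.252×10^5 W.

425 kW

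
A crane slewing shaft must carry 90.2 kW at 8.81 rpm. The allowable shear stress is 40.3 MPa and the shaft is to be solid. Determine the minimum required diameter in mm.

ω = 2π·8.81/60 = 0.9226 rad/s, so T = P/ω = 90.2×10³ / 0.9226 = 97770 N·m.
For a solid shaft τ_max = 16T/(πd³), so d = (16T/(π τ_allow))^(1/3) = (16·97770/(π·4.03×10^7))^(1/3) = 0.2312 m.

231 mm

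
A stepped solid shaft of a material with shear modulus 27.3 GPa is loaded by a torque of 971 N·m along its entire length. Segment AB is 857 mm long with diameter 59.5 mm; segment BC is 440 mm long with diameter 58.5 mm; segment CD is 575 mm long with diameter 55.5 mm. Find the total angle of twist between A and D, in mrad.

60.3 mrad

J_AB = π(0.0595)⁴/32 = 1.23×10^-6 m⁴; J_BC = π(0.0585)⁴/32 = 1.15×10^-6 m⁴; J_CD = π(0.0555)⁴/32 = 9.31×10^-7 m⁴.
θ = (T/G)·Σ L_i/J_i = (971.0/27.3×10⁹)·(0.857/1.23×10^-6 + 0.440/1.15×10^-6 + 0.575/9.31×10^-7) = 0.06034 rad.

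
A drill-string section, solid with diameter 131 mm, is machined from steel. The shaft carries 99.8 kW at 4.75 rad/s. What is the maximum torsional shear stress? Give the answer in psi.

ω = 4.75 rad/s, so T = P/ω = 99.8×10³ / 4.750 = 21010 N·m.
J = πd⁴/32 = π(0.131)⁴/32 = 2.891×10^-5 m⁴.
τ_max = T·r/J = 21010 × 0.0655 / 2.891×10^-5 = 4.760×10^7 Pa.

6900 psi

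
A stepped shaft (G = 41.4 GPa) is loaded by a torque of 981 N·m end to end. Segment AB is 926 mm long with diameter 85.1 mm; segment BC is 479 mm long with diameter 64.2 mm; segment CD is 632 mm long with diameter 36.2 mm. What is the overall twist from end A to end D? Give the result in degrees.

5.72°

J_AB = π(0.0851)⁴/32 = 5.15×10^-6 m⁴; J_BC = π(0.0642)⁴/32 = 1.67×10^-6 m⁴; J_CD = π(0.0362)⁴/32 = 1.69×10^-7 m⁴.
θ = (T/G)·Σ L_i/J_i = (981.0/41.4×10⁹)·(0.926/5.15×10^-6 + 0.479/1.67×10^-6 + 0.632/1.69×10^-7) = 0.09990 rad.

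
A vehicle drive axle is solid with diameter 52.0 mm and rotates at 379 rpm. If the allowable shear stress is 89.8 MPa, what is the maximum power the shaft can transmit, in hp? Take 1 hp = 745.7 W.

132 hp

J = πd⁴/32 = π(0.0520)⁴/32 = 7.178×10^-7 m⁴.
T_max = τ_allow·J/r = 8.98×10^7 × 7.178×10^-7 / 0.0260 = 2479 N·m.
ω = 2π·379/60 = 39.69 rad/s, so P_max = T_max·ω = 9.840×10^4 W.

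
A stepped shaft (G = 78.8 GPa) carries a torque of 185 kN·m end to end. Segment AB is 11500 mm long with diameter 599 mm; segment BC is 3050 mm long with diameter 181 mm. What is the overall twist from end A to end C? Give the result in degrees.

4.02°

J_AB = π(0.599)⁴/32 = 0.0126 m⁴; J_BC = π(0.181)⁴/32 = 1.05×10^-4 m⁴.
θ = (T/G)·Σ L_i/J_i = (185000/78.8×10⁹)·(11.5/0.0126 + 3.05/1.05×10^-4) = 0.07009 rad.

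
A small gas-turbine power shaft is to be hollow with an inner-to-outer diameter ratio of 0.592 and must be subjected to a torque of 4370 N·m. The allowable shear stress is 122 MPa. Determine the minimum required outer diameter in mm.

For a hollow shaft with d_i/d_o = 0.592: τ_max = 16T/(π d_o³ (1−k⁴)), so d_o = [16T/(π τ_allow (1−k⁴))]^(1/3) = [16·4370/(π·1.22×10^8·0.8772)]^(1/3) = 0.05925 m.

59.2 mm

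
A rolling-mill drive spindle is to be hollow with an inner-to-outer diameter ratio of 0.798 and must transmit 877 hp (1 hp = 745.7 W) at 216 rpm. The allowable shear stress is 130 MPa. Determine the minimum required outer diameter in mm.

124 mm

ω = 2π·216/60 = 22.62 rad/s, so T = P/ω = 877×745.7 / 22.62 = 28910 N·m.
For a hollow shaft with d_i/d_o = 0.798: τ_max = 16T/(π d_o³ (1−k⁴)), so d_o = [16T/(π τ_allow (1−k⁴))]^(1/3) = [16·28910/(π·1.30×10^8·0.5945)]^(1/3) = 0.1240 m.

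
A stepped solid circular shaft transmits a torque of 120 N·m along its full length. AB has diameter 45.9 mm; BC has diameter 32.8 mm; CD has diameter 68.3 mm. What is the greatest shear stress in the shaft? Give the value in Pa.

Under the same torque, τ_max = 16T/(πd³) is largest where d is smallest — segment BC (d = 32.8 mm).
τ_max = 16·120.0/(π·(0.0328)³) = 1.732×10^7 Pa.

1.73e7 Pa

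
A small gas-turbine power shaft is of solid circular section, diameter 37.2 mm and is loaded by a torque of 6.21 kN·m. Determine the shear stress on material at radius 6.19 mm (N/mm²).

204 N/mm²

J = πd⁴/32 = π(0.0372)⁴/32 = 1.880×10^-7 m⁴.
Shear stress varies linearly with radius: τ = T·r/J = 6210 × 0.00619 / 1.880×10^-7 = 2.045×10^8 Pa.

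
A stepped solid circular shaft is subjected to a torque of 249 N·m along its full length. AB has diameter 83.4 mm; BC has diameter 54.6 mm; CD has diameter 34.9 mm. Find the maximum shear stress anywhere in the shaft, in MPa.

Under the same torque, τ_max = 16T/(πd³) is largest where d is smallest — segment CD (d = 34.9 mm).
τ_max = 16·249.0/(π·(0.0349)³) = 2.983×10^7 Pa.

29.8 MPa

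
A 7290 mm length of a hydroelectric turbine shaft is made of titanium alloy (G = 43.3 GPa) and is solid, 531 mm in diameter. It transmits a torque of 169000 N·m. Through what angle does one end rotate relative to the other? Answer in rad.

0.00365 rad

J = πd⁴/32 = π(0.531)⁴/32 = 7.805×10^-3 m⁴.
θ = T·L/(G·J) = 169000 × 7.29 / (43.3×10⁹ × 7.805×10^-3) = 3.645×10^-3 rad.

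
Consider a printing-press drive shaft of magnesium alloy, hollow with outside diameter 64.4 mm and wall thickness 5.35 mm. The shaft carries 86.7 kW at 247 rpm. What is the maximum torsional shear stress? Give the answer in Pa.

ω = 2π·247/60 = 25.87 rad/s, so T = P/ω = 86.7×10³ / 25.87 = 3352 N·m.
J = π(d_o⁴ − d_i⁴)/32 = π(0.0644⁴ − 0.0537⁴)/32 = 8.723×10^-7 m⁴.
τ_max = T·r/J = 3352 × 0.0322 / 8.723×10^-7 = 1.237×10^8 Pa.

1.24e8 Pa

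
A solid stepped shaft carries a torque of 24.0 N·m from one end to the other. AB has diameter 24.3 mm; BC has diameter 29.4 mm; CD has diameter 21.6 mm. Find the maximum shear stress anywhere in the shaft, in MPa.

Under the same torque, τ_max = 16T/(πd³) is largest where d is smallest — segment CD (d = 21.6 mm).
τ_max = 16·24.00/(π·(0.0216)³) = 1.213×10^7 Pa.

12.1 MPa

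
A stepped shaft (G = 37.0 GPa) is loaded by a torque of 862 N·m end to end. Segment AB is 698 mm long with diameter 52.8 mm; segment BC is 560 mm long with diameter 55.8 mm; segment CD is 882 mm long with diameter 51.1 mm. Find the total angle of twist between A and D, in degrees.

3.77°

J_AB = π(0.0528)⁴/32 = 7.63×10^-7 m⁴; J_BC = π(0.0558)⁴/32 = 9.52×10^-7 m⁴; J_CD = π(0.0511)⁴/32 = 6.69×10^-7 m⁴.
θ = (T/G)·Σ L_i/J_i = (862.0/37.0×10⁹)·(0.698/7.63×10^-7 + 0.560/9.52×10^-7 + 0.882/6.69×10^-7) = 0.06572 rad.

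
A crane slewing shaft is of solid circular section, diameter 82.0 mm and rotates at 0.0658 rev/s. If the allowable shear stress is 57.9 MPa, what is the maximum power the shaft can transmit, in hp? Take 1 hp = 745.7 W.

3.48 hp

J = πd⁴/32 = π(0.0820)⁴/32 = 4.439×10^-6 m⁴.
T_max = τ_allow·J/r = 5.79×10^7 × 4.439×10^-6 / 0.0410 = 6268 N·m.
ω = 2π·0.0658 = 0.4134 rad/s, so P_max = T_max·ω = 2592 W.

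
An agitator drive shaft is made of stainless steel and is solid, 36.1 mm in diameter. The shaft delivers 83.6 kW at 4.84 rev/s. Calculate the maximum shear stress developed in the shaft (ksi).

43.2 ksi

ω = 2π·4.84 = 30.41 rad/s, so T = P/ω = 83.6×10³ / 30.41 = 2749 N·m.
J = πd⁴/32 = π(0.0361)⁴/32 = 1.667×10^-7 m⁴.
τ_max = T·r/J = 2749 × 0.0181 / 1.667×10^-7 = 2.976×10^8 Pa.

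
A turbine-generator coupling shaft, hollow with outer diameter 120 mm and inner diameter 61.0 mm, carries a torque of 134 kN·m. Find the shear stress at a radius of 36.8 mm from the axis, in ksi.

37.6 ksi

J = π(d_o⁴ − d_i⁴)/32 = π(0.120⁴ − 0.0610⁴)/32 = 1.900×10^-5 m⁴.
Shear stress varies linearly with radius: τ = T·r/J = 134000 × 0.0368 / 1.900×10^-5 = 2.596×10^8 Pa.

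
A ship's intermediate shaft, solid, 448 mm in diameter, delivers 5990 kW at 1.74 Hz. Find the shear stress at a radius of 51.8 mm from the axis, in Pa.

ω = 2π·1.74 = 10.93 rad/s, so T = P/ω = 5990×10³ / 10.93 = 547900 N·m.
J = πd⁴/32 = π(0.448)⁴/32 = 3.955×10^-3 m⁴.
Shear stress varies linearly with radius: τ = T·r/J = 547900 × 0.0518 / 3.955×10^-3 = 7.177×10^6 Pa.

7.18e6 Pa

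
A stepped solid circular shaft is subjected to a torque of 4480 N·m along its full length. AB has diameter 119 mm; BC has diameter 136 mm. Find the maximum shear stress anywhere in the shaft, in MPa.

13.5 MPa

Under the same torque, τ_max = 16T/(πd³) is largest where d is smallest — segment AB (d = 119 mm).
τ_max = 16·4480/(π·(0.119)³) = 1.354×10^7 Pa.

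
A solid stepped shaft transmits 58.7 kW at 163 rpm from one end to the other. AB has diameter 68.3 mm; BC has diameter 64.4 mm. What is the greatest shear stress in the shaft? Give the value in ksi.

9.51 ksi

ω = 2π·163/60 = 17.07 rad/s, so T = P/ω = 58.7×10³ / 17.07 = 3439 N·m.
Under the same torque, τ_max = 16T/(πd³) is largest where d is smallest — segment BC (d = 64.4 mm).
τ_max = 16·3439/(π·(0.0644)³) = 6.557×10^7 Pa.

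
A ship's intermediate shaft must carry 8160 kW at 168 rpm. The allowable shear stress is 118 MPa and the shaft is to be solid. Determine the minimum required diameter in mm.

ω = 2π·168/60 = 17.59 rad/s, so T = P/ω = 8160×10³ / 17.59 = 463800 N·m.
For a solid shaft τ_max = 16T/(πd³), so d = (16T/(π τ_allow))^(1/3) = (16·463800/(π·1.18×10^8))^(1/3) = 0.2715 m.

272 mm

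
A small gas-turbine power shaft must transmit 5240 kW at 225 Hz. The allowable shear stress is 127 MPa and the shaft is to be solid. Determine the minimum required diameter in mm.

53.0 mm

ω = 2π·225 = 1414 rad/s, so T = P/ω = 5240×10³ / 1414 = 3707 N·m.
For a solid shaft τ_max = 16T/(πd³), so d = (16T/(π τ_allow))^(1/3) = (16·3707/(π·1.27×10^8))^(1/3) = 0.05297 m.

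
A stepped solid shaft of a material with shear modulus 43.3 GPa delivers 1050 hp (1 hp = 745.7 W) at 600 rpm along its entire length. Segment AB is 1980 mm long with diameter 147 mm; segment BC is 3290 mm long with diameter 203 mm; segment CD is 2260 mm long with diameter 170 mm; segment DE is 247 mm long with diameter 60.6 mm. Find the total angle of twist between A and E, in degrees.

ω = 2π·600/60 = 62.83 rad/s, so T = P/ω = 1050×745.7 / 62.83 = 12460 N·m.
J_AB = π(0.147)⁴/32 = 4.58×10^-5 m⁴; J_BC = π(0.203)⁴/32 = 1.67×10^-4 m⁴; J_CD = π(0.170)⁴/32 = 8.20×10^-5 m⁴; J_DE = π(0.0606)⁴/32 = 1.32×10^-6 m⁴.
θ = (T/G)·Σ L_i/J_i = (12460/43.3×10⁹)·(1.98/4.58×10^-5 + 3.29/1.67×10^-4 + 2.26/8.20×10^-5 + 0.247/1.32×10^-6) = 0.07973 rad.

4.57°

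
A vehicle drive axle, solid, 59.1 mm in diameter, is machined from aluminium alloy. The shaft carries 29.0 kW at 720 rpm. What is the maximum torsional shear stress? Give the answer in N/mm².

ω = 2π·720/60 = 75.40 rad/s, so T = P/ω = 29.0×10³ / 75.40 = 384.6 N·m.
J = πd⁴/32 = π(0.0591)⁴/32 = 1.198×10^-6 m⁴.
τ_max = T·r/J = 384.6 × 0.0295 / 1.198×10^-6 = 9.490×10^6 Pa.

9.49 N/mm²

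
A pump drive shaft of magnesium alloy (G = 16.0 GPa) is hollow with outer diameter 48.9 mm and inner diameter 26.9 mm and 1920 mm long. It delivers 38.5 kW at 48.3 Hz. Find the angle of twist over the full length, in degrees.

ω = 2π·48.3 = 303.5 rad/s, so T = P/ω = 38.5×10³ / 303.5 = 126.9 N·m.
J = π(d_o⁴ − d_i⁴)/32 = π(0.0489⁴ − 0.0269⁴)/32 = 5.099×10^-7 m⁴.
θ = T·L/(G·J) = 126.9 × 1.92 / (16.0×10⁹ × 5.099×10^-7) = 0.02985 rad.

1.71°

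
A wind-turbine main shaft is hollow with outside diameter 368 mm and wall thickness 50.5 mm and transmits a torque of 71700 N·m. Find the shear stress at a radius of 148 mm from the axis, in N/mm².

8.15 N/mm²

J = π(d_o⁴ − d_i⁴)/32 = π(0.368⁴ − 0.267⁴)/32 = 1.302×10^-3 m⁴.
Shear stress varies linearly with radius: τ = T·r/J = 71700 × 0.148 / 1.302×10^-3 = 8.153×10^6 Pa.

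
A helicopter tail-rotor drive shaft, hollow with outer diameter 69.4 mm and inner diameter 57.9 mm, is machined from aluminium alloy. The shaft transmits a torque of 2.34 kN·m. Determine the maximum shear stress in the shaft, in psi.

J = π(d_o⁴ − d_i⁴)/32 = π(0.0694⁴ − 0.0579⁴)/32 = 1.174×10^-6 m⁴.
τ_max = T·r/J = 2340 × 0.0347 / 1.174×10^-6 = 6.916×10^7 Pa.

10000 psi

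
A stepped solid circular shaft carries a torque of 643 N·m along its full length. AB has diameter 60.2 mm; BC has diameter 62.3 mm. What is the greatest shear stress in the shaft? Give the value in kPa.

Under the same torque, τ_max = 16T/(πd³) is largest where d is smallest — segment AB (d = 60.2 mm).
τ_max = 16·643.0/(π·(0.0602)³) = 1.501×10^7 Pa.

15000 kPa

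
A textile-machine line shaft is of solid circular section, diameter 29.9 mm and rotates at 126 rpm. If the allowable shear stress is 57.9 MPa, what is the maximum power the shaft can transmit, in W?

J = πd⁴/32 = π(0.0299)⁴/32 = 7.847×10^-8 m⁴.
T_max = τ_allow·J/r = 5.79×10^7 × 7.847×10^-8 / 0.0149 = 303.9 N·m.
ω = 2π·126/60 = 13.19 rad/s, so P_max = T_max·ω = 4010 W.

4010 W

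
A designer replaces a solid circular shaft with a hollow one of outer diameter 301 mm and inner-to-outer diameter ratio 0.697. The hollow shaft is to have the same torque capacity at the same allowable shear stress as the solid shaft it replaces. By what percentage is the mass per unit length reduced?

38.5 %

Equal τ_max and T ⇒ the solid shaft needs d_s³ = d_o³(1−k⁴), so d_s = 301·(1−0.697⁴)^(1/3) = 275.2 mm.
Area ratio A_h/A_s = d_o²(1−k²)/d_s² = (1−k²)/(1−k⁴)^(2/3) = 0.6153.
Mass saving = 1 − 0.6153 = 38.5 %.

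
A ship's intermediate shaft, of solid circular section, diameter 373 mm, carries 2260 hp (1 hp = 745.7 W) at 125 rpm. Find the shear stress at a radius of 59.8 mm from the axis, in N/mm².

ω = 2π·125/60 = 13.09 rad/s, so T = P/ω = 2260×745.7 / 13.09 = 128700 N·m.
J = πd⁴/32 = π(0.373)⁴/32 = 1.900×10^-3 m⁴.
Shear stress varies linearly with radius: τ = T·r/J = 128700 × 0.0598 / 1.900×10^-3 = 4.051×10^6 Pa.

4.05 N/mm²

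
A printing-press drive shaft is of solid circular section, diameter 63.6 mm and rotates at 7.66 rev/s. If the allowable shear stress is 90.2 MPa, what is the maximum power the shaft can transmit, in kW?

J = πd⁴/32 = π(0.0636)⁴/32 = 1.606×10^-6 m⁴.
T_max = τ_allow·J/r = 9.02×10^7 × 1.606×10^-6 / 0.0318 = 4556 N·m.
ω = 2π·7.66 = 48.13 rad/s, so P_max = T_max·ω = 2.193×10^5 W.

219 kW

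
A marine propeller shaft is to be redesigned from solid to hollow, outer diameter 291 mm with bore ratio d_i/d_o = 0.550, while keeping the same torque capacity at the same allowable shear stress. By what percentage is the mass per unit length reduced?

Equal τ_max and T ⇒ the solid shaft needs d_s³ = d_o³(1−k⁴), so d_s = 291·(1−0.550⁴)^(1/3) = 281.8 mm.
Area ratio A_h/A_s = d_o²(1−k²)/d_s² = (1−k²)/(1−k⁴)^(2/3) = 0.7436.
Mass saving = 1 − 0.7436 = 25.6 %.

25.6 %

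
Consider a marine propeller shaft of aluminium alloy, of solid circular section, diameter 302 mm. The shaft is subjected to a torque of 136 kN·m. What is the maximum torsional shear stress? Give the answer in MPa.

J = πd⁴/32 = π(0.302)⁴/32 = 8.166×10^-4 m⁴.
τ_max = T·r/J = 136000 × 0.151 / 8.166×10^-4 = 2.515×10^7 Pa.

25.1 MPa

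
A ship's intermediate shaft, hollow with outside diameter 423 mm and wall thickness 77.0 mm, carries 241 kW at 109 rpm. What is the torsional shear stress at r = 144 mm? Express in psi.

ω = 2π·109/60 = 11.41 rad/s, so T = P/ω = 241×10³ / 11.41 = 21110 N·m.
J = π(d_o⁴ − d_i⁴)/32 = π(0.423⁴ − 0.269⁴)/32 = 2.629×10^-3 m⁴.
Shear stress varies linearly with radius: τ = T·r/J = 21110 × 0.144 / 2.629×10^-3 = 1.156×10^6 Pa.

168 psi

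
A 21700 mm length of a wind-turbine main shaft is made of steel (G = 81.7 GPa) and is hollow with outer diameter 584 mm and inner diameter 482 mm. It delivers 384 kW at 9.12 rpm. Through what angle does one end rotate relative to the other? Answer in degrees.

1.00°

ω = 2π·9.12/60 = 0.9550 rad/s, so T = P/ω = 384×10³ / 0.9550 = 402100 N·m.
J = π(d_o⁴ − d_i⁴)/32 = π(0.584⁴ − 0.482⁴)/32 = 6.121×10^-3 m⁴.
θ = T·L/(G·J) = 402100 × 21.7 / (81.7×10⁹ × 6.121×10^-3) = 0.01745 rad.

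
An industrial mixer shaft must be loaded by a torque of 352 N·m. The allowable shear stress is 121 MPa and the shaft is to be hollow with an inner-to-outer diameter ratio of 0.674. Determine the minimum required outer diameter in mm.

26.5 mm

For a hollow shaft with d_i/d_o = 0.674: τ_max = 16T/(π d_o³ (1−k⁴)), so d_o = [16T/(π τ_allow (1−k⁴))]^(1/3) = [16·352.0/(π·1.21×10^8·0.7936)]^(1/3) = 0.02653 m.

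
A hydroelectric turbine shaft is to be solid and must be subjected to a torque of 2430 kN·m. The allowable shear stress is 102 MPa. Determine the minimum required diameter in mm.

495 mm

For a solid shaft τ_max = 16T/(πd³), so d = (16T/(π τ_allow))^(1/3) = (16·2.430e6/(π·1.02×10^8))^(1/3) = 0.4951 m.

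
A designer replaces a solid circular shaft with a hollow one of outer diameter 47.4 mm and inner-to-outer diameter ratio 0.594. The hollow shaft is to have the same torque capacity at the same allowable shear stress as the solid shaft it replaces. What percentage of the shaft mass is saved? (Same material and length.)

Equal τ_max and T ⇒ the solid shaft needs d_s³ = d_o³(1−k⁴), so d_s = 47.4·(1−0.594⁴)^(1/3) = 45.35 mm.
Area ratio A_h/A_s = d_o²(1−k²)/d_s² = (1−k²)/(1−k⁴)^(2/3) = 0.7071.
Mass saving = 1 − 0.7071 = 29.3 %.

29.3 %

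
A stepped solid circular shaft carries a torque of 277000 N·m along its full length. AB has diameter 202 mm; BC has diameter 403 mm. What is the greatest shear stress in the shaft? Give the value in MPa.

171 MPa

Under the same torque, τ_max = 16T/(πd³) is largest where d is smallest — segment AB (d = 202 mm).
τ_max = 16·277000/(π·(0.202)³) = 1.712×10^8 Pa.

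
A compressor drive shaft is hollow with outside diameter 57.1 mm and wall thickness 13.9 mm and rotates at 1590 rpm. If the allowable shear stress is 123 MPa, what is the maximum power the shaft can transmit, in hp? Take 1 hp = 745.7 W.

J = π(d_o⁴ − d_i⁴)/32 = π(0.0571⁴ − 0.0293⁴)/32 = 9.713×10^-7 m⁴.
T_max = τ_allow·J/r = 1.23×10^8 × 9.713×10^-7 / 0.0285 = 4184 N·m.
ω = 2π·1590/60 = 166.5 rad/s, so P_max = T_max·ω = 6.967×10^5 W.

934 hp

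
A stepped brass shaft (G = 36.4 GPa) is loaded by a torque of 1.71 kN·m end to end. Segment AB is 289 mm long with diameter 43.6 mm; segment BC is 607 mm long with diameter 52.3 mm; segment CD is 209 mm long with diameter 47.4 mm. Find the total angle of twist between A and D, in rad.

0.0969 rad

J_AB = π(0.0436)⁴/32 = 3.55×10^-7 m⁴; J_BC = π(0.0523)⁴/32 = 7.35×10^-7 m⁴; J_CD = π(0.0474)⁴/32 = 4.96×10^-7 m⁴.
θ = (T/G)·Σ L_i/J_i = (1710/36.4×10⁹)·(0.289/3.55×10^-7 + 0.607/7.35×10^-7 + 0.209/4.96×10^-7) = 0.09690 rad.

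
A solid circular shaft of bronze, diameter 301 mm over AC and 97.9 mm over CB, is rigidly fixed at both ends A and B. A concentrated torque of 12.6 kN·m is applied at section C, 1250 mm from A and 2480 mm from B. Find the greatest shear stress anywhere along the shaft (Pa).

2.34e6 Pa

Compatibility: T_A·a/J_AC = T_B·b/J_CB with T_A + T_B = T₀.
J_AC = 8.06×10^-4 m⁴, J_CB = 9.02×10^-6 m⁴, so T_A = T₀·(J_AC/a)/((J_AC/a)+(J_CB/b)) = 12530 N·m, T_B = 70.67 N·m.
τ in each portion: τ_AC = 2.34×10^6 Pa, τ_CB = 3.84×10^5 Pa; maximum is in AC.
τ_max = T_AC·r/J = 12530·0.150/8.06×10^-4 = 2.340×10^6 Pa.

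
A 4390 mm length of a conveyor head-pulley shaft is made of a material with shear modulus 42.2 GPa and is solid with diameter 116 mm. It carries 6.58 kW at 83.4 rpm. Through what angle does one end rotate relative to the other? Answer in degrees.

0.253°

ω = 2π·83.4/60 = 8.734 rad/s, so T = P/ω = 6.58×10³ / 8.734 = 753.4 N·m.
J = πd⁴/32 = π(0.116)⁴/32 = 1.778×10^-5 m⁴.
θ = T·L/(G·J) = 753.4 × 4.39 / (42.2×10⁹ × 1.778×10^-5) = 4.409×10^-3 rad.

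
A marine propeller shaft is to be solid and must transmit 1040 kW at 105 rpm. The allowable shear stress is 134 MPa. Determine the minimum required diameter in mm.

ω = 2π·105/60 = 11.00 rad/s, so T = P/ω = 1040×10³ / 11.00 = 94580 N·m.
For a solid shaft τ_max = 16T/(πd³), so d = (16T/(π τ_allow))^(1/3) = (16·94580/(π·1.34×10^8))^(1/3) = 0.1532 m.

153 mm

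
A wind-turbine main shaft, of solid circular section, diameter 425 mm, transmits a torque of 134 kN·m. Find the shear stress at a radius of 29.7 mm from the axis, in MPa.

1.24 MPa

J = πd⁴/32 = π(0.425)⁴/32 = 3.203×10^-3 m⁴.
Shear stress varies linearly with radius: τ = T·r/J = 134000 × 0.0297 / 3.203×10^-3 = 1.243×10^6 Pa.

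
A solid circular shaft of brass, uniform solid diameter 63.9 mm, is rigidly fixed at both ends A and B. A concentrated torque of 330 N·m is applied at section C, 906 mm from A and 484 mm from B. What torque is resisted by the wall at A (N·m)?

115 N·m

With uniform GJ and both ends fixed, compatibility θ_AC = θ_CB gives T_A·a = T_B·b, together with T_A + T_B = T₀.
T_A = T₀·b/(a+b) = 330.0·484/1390 = 114.9 N·m; T_B = 215.1 N·m.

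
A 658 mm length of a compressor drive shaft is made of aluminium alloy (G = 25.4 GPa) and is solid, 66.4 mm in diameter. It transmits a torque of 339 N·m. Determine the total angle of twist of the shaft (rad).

0.00460 rad

J = πd⁴/32 = π(0.0664)⁴/32 = 1.908×10^-6 m⁴.
θ = T·L/(G·J) = 339.0 × 0.658 / (25.4×10⁹ × 1.908×10^-6) = 4.602×10^-3 rad.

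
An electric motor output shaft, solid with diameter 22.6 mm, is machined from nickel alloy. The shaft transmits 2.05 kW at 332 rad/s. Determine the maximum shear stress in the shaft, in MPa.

2.72 MPa

ω = 332 rad/s, so T = P/ω = 2.05×10³ / 332.0 = 6.175 N·m.
J = πd⁴/32 = π(0.0226)⁴/32 = 2.561×10^-8 m⁴.
τ_max = T·r/J = 6.175 × 0.0113 / 2.561×10^-8 = 2.724×10^6 Pa.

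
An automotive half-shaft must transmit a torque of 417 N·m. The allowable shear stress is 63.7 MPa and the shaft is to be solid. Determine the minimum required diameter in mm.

For a solid shaft τ_max = 16T/(πd³), so d = (16T/(π τ_allow))^(1/3) = (16·417.0/(π·6.37×10^7))^(1/3) = 0.03219 m.

32.2 mm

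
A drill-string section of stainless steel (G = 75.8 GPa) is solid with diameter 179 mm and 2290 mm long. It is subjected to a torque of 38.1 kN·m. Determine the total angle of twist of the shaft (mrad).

J = πd⁴/32 = π(0.179)⁴/32 = 1.008×10^-4 m⁴.
θ = T·L/(G·J) = 38100 × 2.29 / (75.8×10⁹ × 1.008×10^-4) = 0.01142 rad.

11.4 mrad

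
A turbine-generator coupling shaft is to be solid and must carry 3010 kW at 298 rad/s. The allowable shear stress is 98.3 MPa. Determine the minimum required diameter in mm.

ω = 298 rad/s, so T = P/ω = 3010×10³ / 298.0 = 10100 N·m.
For a solid shaft τ_max = 16T/(πd³), so d = (16T/(π τ_allow))^(1/3) = (16·10100/(π·9.83×10^7))^(1/3) = 0.08059 m.

80.6 mm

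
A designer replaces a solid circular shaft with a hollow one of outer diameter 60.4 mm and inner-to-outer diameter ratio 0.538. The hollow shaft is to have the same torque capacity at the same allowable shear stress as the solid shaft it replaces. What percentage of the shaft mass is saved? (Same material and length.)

24.7 %

Equal τ_max and T ⇒ the solid shaft needs d_s³ = d_o³(1−k⁴), so d_s = 60.4·(1−0.538⁴)^(1/3) = 58.66 mm.
Area ratio A_h/A_s = d_o²(1−k²)/d_s² = (1−k²)/(1−k⁴)^(2/3) = 0.7532.
Mass saving = 1 − 0.7532 = 24.7 %.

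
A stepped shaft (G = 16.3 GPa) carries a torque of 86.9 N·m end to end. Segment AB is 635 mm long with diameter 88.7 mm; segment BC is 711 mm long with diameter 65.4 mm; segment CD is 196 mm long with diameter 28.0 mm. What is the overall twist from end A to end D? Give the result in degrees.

J_AB = π(0.0887)⁴/32 = 6.08×10^-6 m⁴; J_BC = π(0.0654)⁴/32 = 1.80×10^-6 m⁴; J_CD = π(0.0280)⁴/32 = 6.03×10^-8 m⁴.
θ = (T/G)·Σ L_i/J_i = (86.90/16.3×10⁹)·(0.635/6.08×10^-6 + 0.711/1.80×10^-6 + 0.196/6.03×10^-8) = 0.01998 rad.

1.14°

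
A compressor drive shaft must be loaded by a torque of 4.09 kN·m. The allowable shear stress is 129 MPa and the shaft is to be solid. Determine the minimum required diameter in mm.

For a solid shaft τ_max = 16T/(πd³), so d = (16T/(π τ_allow))^(1/3) = (16·4090/(π·1.29×10^8))^(1/3) = 0.05445 m.

54.5 mm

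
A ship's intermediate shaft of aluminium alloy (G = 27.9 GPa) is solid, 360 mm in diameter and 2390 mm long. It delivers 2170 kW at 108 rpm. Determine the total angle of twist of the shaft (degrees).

ω = 2π·108/60 = 11.31 rad/s, so T = P/ω = 2170×10³ / 11.31 = 191900 N·m.
J = πd⁴/32 = π(0.360)⁴/32 = 1.649×10^-3 m⁴.
θ = T·L/(G·J) = 191900 × 2.39 / (27.9×10⁹ × 1.649×10^-3) = 9.968×10^-3 rad.

0.571°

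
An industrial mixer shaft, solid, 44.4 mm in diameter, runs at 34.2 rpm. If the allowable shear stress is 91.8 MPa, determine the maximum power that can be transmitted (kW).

J = πd⁴/32 = π(0.0444)⁴/32 = 3.815×10^-7 m⁴.
T_max = τ_allow·J/r = 9.18×10^7 × 3.815×10^-7 / 0.0222 = 1578 N·m.
ω = 2π·34.2/60 = 3.581 rad/s, so P_max = T_max·ω = 5650 W.

5.65 kW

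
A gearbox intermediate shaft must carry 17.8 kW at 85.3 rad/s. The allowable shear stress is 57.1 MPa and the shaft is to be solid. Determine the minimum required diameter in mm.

ω = 85.3 rad/s, so T = P/ω = 17.8×10³ / 85.30 = 208.7 N·m.
For a solid shaft τ_max = 16T/(πd³), so d = (16T/(π τ_allow))^(1/3) = (16·208.7/(π·5.71×10^7))^(1/3) = 0.02650 m.

26.5 mm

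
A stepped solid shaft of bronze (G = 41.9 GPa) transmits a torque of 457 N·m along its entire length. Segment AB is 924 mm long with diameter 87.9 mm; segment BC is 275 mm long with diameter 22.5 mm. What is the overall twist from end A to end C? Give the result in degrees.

J_AB = π(0.0879)⁴/32 = 5.86×10^-6 m⁴; J_BC = π(0.0225)⁴/32 = 2.52×10^-8 m⁴.
θ = (T/G)·Σ L_i/J_i = (457.0/41.9×10⁹)·(0.924/5.86×10^-6 + 0.275/2.52×10^-8) = 0.1209 rad.

6.93°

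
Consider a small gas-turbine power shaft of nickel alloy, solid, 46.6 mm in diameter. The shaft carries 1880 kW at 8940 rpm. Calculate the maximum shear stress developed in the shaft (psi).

ω = 2π·8940/60 = 936.2 rad/s, so T = P/ω = 1880×10³ / 936.2 = 2008 N·m.
J = πd⁴/32 = π(0.0466)⁴/32 = 4.630×10^-7 m⁴.
τ_max = T·r/J = 2008 × 0.0233 / 4.630×10^-7 = 1.011×10^8 Pa.

14700 psi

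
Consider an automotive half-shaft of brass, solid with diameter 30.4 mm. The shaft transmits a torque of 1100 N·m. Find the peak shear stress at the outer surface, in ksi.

J = πd⁴/32 = π(0.0304)⁴/32 = 8.385×10^-8 m⁴.
τ_max = T·r/J = 1100 × 0.0152 / 8.385×10^-8 = 1.994×10^8 Pa.

28.9 ksi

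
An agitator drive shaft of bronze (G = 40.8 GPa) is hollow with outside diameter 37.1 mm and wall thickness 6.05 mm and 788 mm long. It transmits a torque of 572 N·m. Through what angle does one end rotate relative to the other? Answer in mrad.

J = π(d_o⁴ − d_i⁴)/32 = π(0.0371⁴ − 0.0250⁴)/32 = 1.476×10^-7 m⁴.
θ = T·L/(G·J) = 572.0 × 0.788 / (40.8×10⁹ × 1.476×10^-7) = 0.07483 rad.

74.8 mrad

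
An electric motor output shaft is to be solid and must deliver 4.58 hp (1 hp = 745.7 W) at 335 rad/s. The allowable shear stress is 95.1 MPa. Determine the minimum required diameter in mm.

8.17 mm

ω = 335 rad/s, so T = P/ω = 4.58×745.7 / 335.0 = 10.19 N·m.
For a solid shaft τ_max = 16T/(πd³), so d = (16T/(π τ_allow))^(1/3) = (16·10.19/(π·9.51×10^7))^(1/3) = 0.008173 m.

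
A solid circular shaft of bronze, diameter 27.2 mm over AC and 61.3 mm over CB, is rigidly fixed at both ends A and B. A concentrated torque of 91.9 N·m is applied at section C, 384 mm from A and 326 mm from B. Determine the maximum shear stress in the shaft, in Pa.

1.97e6 Pa

Compatibility: T_A·a/J_AC = T_B·b/J_CB with T_A + T_B = T₀.
J_AC = 5.37×10^-8 m⁴, J_CB = 1.39×10^-6 m⁴, so T_A = T₀·(J_AC/a)/((J_AC/a)+(J_CB/b)) = 2.928 N·m, T_B = 88.97 N·m.
τ in each portion: τ_AC = 7.41×10^5 Pa, τ_CB = 1.97×10^6 Pa; maximum is in CB.
τ_max = T_CB·r/J = 88.97·0.0307/1.39×10^-6 = 1.967×10^6 Pa.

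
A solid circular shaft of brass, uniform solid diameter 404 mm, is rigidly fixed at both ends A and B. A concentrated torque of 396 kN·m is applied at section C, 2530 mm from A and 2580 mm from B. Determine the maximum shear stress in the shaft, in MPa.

With uniform GJ and both ends fixed, compatibility θ_AC = θ_CB gives T_A·a = T_B·b, together with T_A + T_B = T₀.
T_A = T₀·b/(a+b) = 396000·2580/5110 = 199900 N·m; T_B = 196100 N·m.
τ in each portion: τ_AC = 1.54×10^7 Pa, τ_CB = 1.51×10^7 Pa; maximum is in AC.
τ_max = T_AC·r/J = 199900·0.202/2.62×10^-3 = 1.544×10^7 Pa.

15.4 MPa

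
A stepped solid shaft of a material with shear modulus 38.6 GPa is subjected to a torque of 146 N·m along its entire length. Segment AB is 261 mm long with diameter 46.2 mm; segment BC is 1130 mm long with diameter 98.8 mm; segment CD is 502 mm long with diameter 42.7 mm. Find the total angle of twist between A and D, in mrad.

J_AB = π(0.0462)⁴/32 = 4.47×10^-7 m⁴; J_BC = π(0.0988)⁴/32 = 9.35×10^-6 m⁴; J_CD = π(0.0427)⁴/32 = 3.26×10^-7 m⁴.
θ = (T/G)·Σ L_i/J_i = (146.0/38.6×10⁹)·(0.261/4.47×10^-7 + 1.13/9.35×10^-6 + 0.502/3.26×10^-7) = 8.482×10^-3 rad.

8.48 mrad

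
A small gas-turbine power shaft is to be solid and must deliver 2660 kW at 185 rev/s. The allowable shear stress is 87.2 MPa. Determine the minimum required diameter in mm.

51.1 mm

ω = 2π·185 = 1162 rad/s, so T = P/ω = 2660×10³ / 1162 = 2288 N·m.
For a solid shaft τ_max = 16T/(πd³), so d = (16T/(π τ_allow))^(1/3) = (16·2288/(π·8.72×10^7))^(1/3) = 0.05113 m.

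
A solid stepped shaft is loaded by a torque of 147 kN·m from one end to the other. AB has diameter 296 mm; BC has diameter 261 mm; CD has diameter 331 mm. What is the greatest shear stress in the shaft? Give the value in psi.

Under the same torque, τ_max = 16T/(πd³) is largest where d is smallest — segment BC (d = 261 mm).
τ_max = 16·147000/(π·(0.261)³) = 4.211×10^7 Pa.

6110 psi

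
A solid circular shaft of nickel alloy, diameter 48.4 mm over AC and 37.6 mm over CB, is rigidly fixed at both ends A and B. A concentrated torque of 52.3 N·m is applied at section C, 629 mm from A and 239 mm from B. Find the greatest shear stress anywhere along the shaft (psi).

Compatibility: T_A·a/J_AC = T_B·b/J_CB with T_A + T_B = T₀.
J_AC = 5.39×10^-7 m⁴, J_CB = 1.96×10^-7 m⁴, so T_A = T₀·(J_AC/a)/((J_AC/a)+(J_CB/b)) = 26.70 N·m, T_B = 25.60 N·m.
τ in each portion: τ_AC = 1.20×10^6 Pa, τ_CB = 2.45×10^6 Pa; maximum is in CB.
τ_max = T_CB·r/J = 25.60·0.0188/1.96×10^-7 = 2.452×10^6 Pa.

356 psi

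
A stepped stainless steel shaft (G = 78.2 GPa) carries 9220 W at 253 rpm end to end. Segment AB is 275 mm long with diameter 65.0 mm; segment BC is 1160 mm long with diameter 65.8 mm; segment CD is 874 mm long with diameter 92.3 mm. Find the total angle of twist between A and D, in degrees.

0.232°

ω = 2π·253/60 = 26.49 rad/s, so T = P/ω = 9220 / 26.49 = 348.0 N·m.
J_AB = π(0.0650)⁴/32 = 1.75×10^-6 m⁴; J_BC = π(0.0658)⁴/32 = 1.84×10^-6 m⁴; J_CD = π(0.0923)⁴/32 = 7.13×10^-6 m⁴.
θ = (T/G)·Σ L_i/J_i = (348.0/78.2×10⁹)·(0.275/1.75×10^-6 + 1.16/1.84×10^-6 + 0.874/7.13×10^-6) = 4.049×10^-3 rad.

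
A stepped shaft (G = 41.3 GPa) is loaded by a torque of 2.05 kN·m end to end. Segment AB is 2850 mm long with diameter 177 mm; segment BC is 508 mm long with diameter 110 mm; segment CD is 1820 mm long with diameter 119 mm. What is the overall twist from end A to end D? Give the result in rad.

0.00781 rad

J_AB = π(0.177)⁴/32 = 9.64×10^-5 m⁴; J_BC = π(0.110)⁴/32 = 1.44×10^-5 m⁴; J_CD = π(0.119)⁴/32 = 1.97×10^-5 m⁴.
θ = (T/G)·Σ L_i/J_i = (2050/41.3×10⁹)·(2.85/9.64×10^-5 + 0.508/1.44×10^-5 + 1.82/1.97×10^-5) = 7.811×10^-3 rad.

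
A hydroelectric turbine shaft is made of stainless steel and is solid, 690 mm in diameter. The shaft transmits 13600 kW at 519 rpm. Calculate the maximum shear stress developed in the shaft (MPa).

3.88 MPa

ω = 2π·519/60 = 54.35 rad/s, so T = P/ω = 13600×10³ / 54.35 = 250200 N·m.
J = πd⁴/32 = π(0.690)⁴/32 = 0.02225 m⁴.
τ_max = T·r/J = 250200 × 0.345 / 0.02225 = 3.879×10^6 Pa.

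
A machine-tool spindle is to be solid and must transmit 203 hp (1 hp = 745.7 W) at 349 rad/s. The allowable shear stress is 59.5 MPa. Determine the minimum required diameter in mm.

33.4 mm

ω = 349 rad/s, so T = P/ω = 203×745.7 / 349.0 = 433.7 N·m.
For a solid shaft τ_max = 16T/(πd³), so d = (16T/(π τ_allow))^(1/3) = (16·433.7/(π·5.95×10^7))^(1/3) = 0.03336 m.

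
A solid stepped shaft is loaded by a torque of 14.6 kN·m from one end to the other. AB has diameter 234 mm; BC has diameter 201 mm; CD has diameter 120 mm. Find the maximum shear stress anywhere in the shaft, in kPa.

Under the same torque, τ_max = 16T/(πd³) is largest where d is smallest — segment CD (d = 120 mm).
τ_max = 16·14600/(π·(0.120)³) = 4.303×10^7 Pa.

43000 kPa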